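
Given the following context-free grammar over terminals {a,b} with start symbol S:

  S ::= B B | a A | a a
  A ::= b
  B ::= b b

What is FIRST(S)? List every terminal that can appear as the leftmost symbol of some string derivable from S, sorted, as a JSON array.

FIRST iteration:
iter 1:
  A via A→b: +{b}
  B via B→b b: +{b}
  S via S→B B: +{b}
  S via S→a A: +{a}
  FIRST[S]={a,b}  FIRST[A]={b}  FIRST[B]={b}
iter 2: (no change)
  FIRST[S]={a,b}  FIRST[A]={b}  FIRST[B]={b}

FIRST(S) = ["a", "b"]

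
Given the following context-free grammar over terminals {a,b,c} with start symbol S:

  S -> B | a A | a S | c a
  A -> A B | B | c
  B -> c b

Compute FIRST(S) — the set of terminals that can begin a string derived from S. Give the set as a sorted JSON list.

FIRST iteration:
[1]
  A via A→c: +{c}
  B via B→c b: +{c}
  S via S→B: +{c}
  S via S→a A: +{a}
  FIRST[S]={a,c}  FIRST[A]={c}  FIRST[B]={c}
[2] done
  FIRST[S]={a,c}  FIRST[A]={c}  FIRST[B]={c}

FIRST(S) = ["a", "c"]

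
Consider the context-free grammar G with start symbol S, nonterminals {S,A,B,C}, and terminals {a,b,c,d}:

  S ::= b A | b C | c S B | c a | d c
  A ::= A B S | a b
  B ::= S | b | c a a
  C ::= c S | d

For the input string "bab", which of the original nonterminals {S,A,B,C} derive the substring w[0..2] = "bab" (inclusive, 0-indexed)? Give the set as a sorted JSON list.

Convert to CNF:
  S -> T1 A | T1 C | T2 T0 | T2 X7 | T3 T2
  A -> A X4 | T0 T1
  B -> T1 A | T1 C | T2 T0 | T2 X5 | T2 X6 | T3 T2 | b
  C -> T2 S | d
  T0 -> a
  T1 -> b
  T2 -> c
  T3 -> d
  X4 -> B S
  X5 -> S B
  X6 -> T0 T0
  X7 -> S B

Fill CYK table bottom-up (cells [i..j] with 0 ≤ i ≤ j ≤ 2 only):
  cell(0,0) b: {B,T1}  orig:{B}
  cell(1,1) a: {T0}  orig:{}
  cell(2,2) b: {B,T1}  orig:{B}
  cell(0,1) ba: ∅
  cell(1,2) ab: {A}
  cell(0,2) bab: {B,S}

Original NTs in T[0,2] deriving "bab": ["B", "S"]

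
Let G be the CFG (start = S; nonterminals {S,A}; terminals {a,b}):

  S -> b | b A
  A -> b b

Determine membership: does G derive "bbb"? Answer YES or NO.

CNF form of G:
  S -> T0 A | b
  A -> T0 T0
  T0 -> b

CYK table (by increasing span):
  T[0,0] 'b' = {S,T0}  orig:{S}
  T[1,1] 'b' = {S,T0}  orig:{S}
  T[2,2] 'b' = {S,T0}  orig:{S}
  T[0,1] 'bb' = {A}
  T[1,2] 'bb' = {A}
  T[0,2] 'bbb' = {S}

S ∈ T[0,2] ⇒ YES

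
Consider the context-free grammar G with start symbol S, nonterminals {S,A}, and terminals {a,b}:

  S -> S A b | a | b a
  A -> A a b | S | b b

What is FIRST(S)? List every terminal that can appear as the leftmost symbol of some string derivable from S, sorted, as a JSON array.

Compute FIRST by fixpoint:
round 1:
  A via A→b b: +{b}
  S via S→a: +{a}
  S via S→b a: +{b}
  S: {a,b}  A: {b}
round 2:
  A via A→S: +{a}
  S: {a,b}  A: {a,b}
round 3: done
  S: {a,b}  A: {a,b}

FIRST(S) = ["a", "b"]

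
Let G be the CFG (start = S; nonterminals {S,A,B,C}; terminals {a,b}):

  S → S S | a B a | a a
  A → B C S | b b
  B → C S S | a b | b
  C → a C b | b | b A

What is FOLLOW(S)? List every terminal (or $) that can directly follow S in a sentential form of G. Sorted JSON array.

Compute FIRST by fixpoint:
[1]
  A via A→b b: +{b}
  B via B→a b: +{a}
  B via B→b: +{b}
  C via C→a C b: +{a}
  C via C→b: +{b}
  S via S→a B a: +{a}
  FIRST(S)={a}  FIRST(A)={b}  FIRST(B)={a,b}  FIRST(C)={a,b}
[2]
  A via A→B C S: +{a}
  FIRST(S)={a}  FIRST(A)={a,b}  FIRST(B)={a,b}  FIRST(C)={a,b}
[3] (stable)
  FIRST(S)={a}  FIRST(A)={a,b}  FIRST(B)={a,b}  FIRST(C)={a,b}

Compute FOLLOW by fixpoint:
initialize: $ ∈ FOLLOW(S)
[1]
  A→B C S: FOLLOW(B) ⊇ FIRST(C) = {a,b}; new: +{a,b}
  A→B C S: FOLLOW(C) ⊇ FIRST(S) = {a}; new: +{a}
  B→C S S: FOLLOW(S) ⊇ FIRST(S) = {a}; new: +{a}
  B→C S S: FOLLOW(S) ⊇ FOLLOW(B) ⊇ {a,b}; new: +{b}
  C→a C b: FOLLOW(C) ⊇ FIRST(b) = {b}; new: +{b}
  C→b A: FOLLOW(A) ⊇ FOLLOW(C) ⊇ {a,b}; new: +{a,b}
  FOLLOW(S)={$,a,b}  FOLLOW(A)={a,b}  FOLLOW(B)={a,b}  FOLLOW(C)={a,b}
[2] (stable)
  FOLLOW(S)={$,a,b}  FOLLOW(A)={a,b}  FOLLOW(B)={a,b}  FOLLOW(C)={a,b}

FOLLOW(S) = ["$", "a", "b"]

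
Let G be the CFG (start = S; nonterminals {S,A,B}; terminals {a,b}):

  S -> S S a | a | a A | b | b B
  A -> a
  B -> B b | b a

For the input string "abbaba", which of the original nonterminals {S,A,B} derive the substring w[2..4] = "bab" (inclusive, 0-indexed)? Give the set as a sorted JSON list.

Convert to CNF:
  S -> S X2 | T0 B | T1 A | a | b
  A -> a
  B -> B T0 | T0 T1
  T0 -> b
  T1 -> a
  X2 -> S T1

CYK fill, restricted to cells inside w[2..4]:
  [2..2]={S,T0}  "b"  orig:{S}
  [3..3]={A,S,T1}  "a"  orig:{A,S}
  [4..4]={S,T0}  "b"  orig:{S}
  [2..3]={B,X2}  "ba"  orig:{B}
  [3..4]=∅  "ab"
  [2..4]={B}  "bab"

Original NTs in T[2,4] deriving "bab": ["B"]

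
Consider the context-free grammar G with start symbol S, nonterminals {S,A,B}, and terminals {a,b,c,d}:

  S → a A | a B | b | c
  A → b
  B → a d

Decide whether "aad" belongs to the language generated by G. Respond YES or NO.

CNF form of G:
  S -> T0 A | T0 B | b | c
  A -> b
  B -> T0 T1
  T0 -> a
  T1 -> d

CYK table (by increasing span):
  cell(0,0) a: {T0}  orig:{}
  cell(1,1) a: {T0}  orig:{}
  cell(2,2) d: {T1}  orig:{}
  cell(0,1) aa: ∅
  cell(1,2) ad: {B}
  cell(0,2) aad: {S}

S ∈ T[0,2] ⇒ YES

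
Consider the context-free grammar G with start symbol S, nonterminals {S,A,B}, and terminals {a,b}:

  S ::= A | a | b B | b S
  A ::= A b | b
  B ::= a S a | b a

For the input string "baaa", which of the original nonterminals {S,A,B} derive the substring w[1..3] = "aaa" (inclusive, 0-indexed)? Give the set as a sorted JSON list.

Convert to CNF:
  S -> A T0 | T0 B | T0 S | a | b
  A -> A T0 | b
  B -> T0 T1 | T1 X2
  T0 -> b
  T1 -> a
  X2 -> S T1

Fill CYK table bottom-up, restricted to cells inside w[1..3]:
  cell(1,1) a: {S,T1}  orig:{S}
  cell(2,2) a: {S,T1}  orig:{S}
  cell(3,3) a: {S,T1}  orig:{S}
  cell(1,2) aa: {X2}  orig:{}
  cell(2,3) aa: {X2}  orig:{}
  cell(1,3) aaa: {B}

Original NTs in T[1,3] deriving "aaa": ["B"]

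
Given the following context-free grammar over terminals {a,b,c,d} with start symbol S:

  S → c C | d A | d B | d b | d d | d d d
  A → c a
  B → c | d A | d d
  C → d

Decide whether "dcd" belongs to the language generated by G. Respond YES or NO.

Convert to CNF:
  S -> T0 C | T2 A | T2 B | T2 T2 | T2 T3 | T2 X4
  A -> T0 T1
  B -> T2 A | T2 T2 | c
  C -> d
  T0 -> c
  T1 -> a
  T2 -> d
  T3 -> b
  X4 -> T2 T2

CYK table (by increasing span):
  cell(0,0) d: {C,T2}  orig:{C}
  cell(1,1) c: {B,T0}  orig:{B}
  cell(2,2) d: {C,T2}  orig:{C}
  cell(0,1) dc: {S}
  cell(1,2) cd: {S}
  cell(0,2) dcd: ∅

S ∉ T[0,2] ⇒ NO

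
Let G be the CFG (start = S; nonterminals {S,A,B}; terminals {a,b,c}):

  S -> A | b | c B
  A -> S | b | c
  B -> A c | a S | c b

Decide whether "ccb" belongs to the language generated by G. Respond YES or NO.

CNF form of G:
  S -> T0 B | b | c
  A -> T0 B | b | c
  B -> A T0 | T0 T2 | T1 S
  T0 -> c
  T1 -> a
  T2 -> b

CYK table (by increasing span):
  T[0,0] 'c' = {A,S,T0}  orig:{A,S}
  T[1,1] 'c' = {A,S,T0}  orig:{A,S}
  T[2,2] 'b' = {A,S,T2}  orig:{A,S}
  T[0,1] 'cc' = {B}
  T[1,2] 'cb' = {B}
  T[0,2] 'ccb' = {A,S}

S ∈ T[0,2] ⇒ YES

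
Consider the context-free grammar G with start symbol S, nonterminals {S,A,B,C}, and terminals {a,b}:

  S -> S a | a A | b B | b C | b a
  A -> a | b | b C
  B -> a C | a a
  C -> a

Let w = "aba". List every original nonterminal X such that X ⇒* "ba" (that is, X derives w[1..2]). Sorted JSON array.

CNF form of G:
  S -> S T1 | T0 B | T0 C | T0 T1 | T1 A
  A -> T0 C | a | b
  B -> T1 C | T1 T1
  C -> a
  T0 -> b
  T1 -> a

CYK table (by increasing span) (cells [i..j] with 1 ≤ i ≤ j ≤ 2 only):
  cell(1,1) b: {A,T0}  orig:{A}
  cell(2,2) a: {A,C,T1}  orig:{A,C}
  cell(1,2) ba: {A,S}

Original NTs in T[1,2] deriving "ba": ["A", "S"]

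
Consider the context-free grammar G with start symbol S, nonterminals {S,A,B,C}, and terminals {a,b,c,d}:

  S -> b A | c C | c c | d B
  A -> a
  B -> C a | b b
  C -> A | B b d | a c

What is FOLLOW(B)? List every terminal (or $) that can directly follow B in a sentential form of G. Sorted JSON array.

FIRST iteration:
pass 1:
  A via A→a: +{a}
  B via B→b b: +{b}
  C via C→A: +{a}
  C via C→B b d: +{b}
  S via S→b A: +{b}
  S via S→c C: +{c}
  S via S→d B: +{d}
  FIRST[S]={b,c,d}  FIRST[A]={a}  FIRST[B]={b}  FIRST[C]={a,b}
pass 2:
  B via B→C a: +{a}
  FIRST[S]={b,c,d}  FIRST[A]={a}  FIRST[B]={a,b}  FIRST[C]={a,b}
pass 3: — fixpoint
  FIRST[S]={b,c,d}  FIRST[A]={a}  FIRST[B]={a,b}  FIRST[C]={a,b}

Compute FOLLOW by fixpoint:
FOLLOW(S) := {$}
round 1:
  B→C a: FOLLOW(C) ⊇ FIRST(a) = {a}; new: +{a}
  C→A: FOLLOW(A) ⊇ FOLLOW(C) ⊇ {a}; new: +{a}
  C→B b d: FOLLOW(B) ⊇ FIRST(b) = {b}; new: +{b}
  S→b A: FOLLOW(A) ⊇ FOLLOW(S) ⊇ {$}; new: +{$}
  S→c C: FOLLOW(C) ⊇ FOLLOW(S) ⊇ {$}; new: +{$}
  S→d B: FOLLOW(B) ⊇ FOLLOW(S) ⊇ {$}; new: +{$}
  FOLLOW(S)={$}  FOLLOW(A)={$,a}  FOLLOW(B)={$,b}  FOLLOW(C)={$,a}
round 2: — fixpoint
  FOLLOW(S)={$}  FOLLOW(A)={$,a}  FOLLOW(B)={$,b}  FOLLOW(C)={$,a}

FOLLOW(B) = ["$", "b"]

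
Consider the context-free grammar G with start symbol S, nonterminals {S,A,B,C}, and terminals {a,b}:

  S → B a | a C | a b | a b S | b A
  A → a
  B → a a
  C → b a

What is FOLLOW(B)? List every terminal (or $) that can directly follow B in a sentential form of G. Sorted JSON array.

FIRST sets, iterate to fixpoint:
iter 1:
  A via A→a: +{a}
  B via B→a a: +{a}
  C via C→b a: +{b}
  S via S→B a: +{a}
  S via S→b A: +{b}
  S: {a,b}  A: {a}  B: {a}  C: {b}
iter 2: — fixpoint
  S: {a,b}  A: {a}  B: {a}  C: {b}

Compute FOLLOW by fixpoint:
FOLLOW(S) := {$}
[1]
  S→B a: FOLLOW(B) ⊇ FIRST(a) = {a}; new: +{a}
  S→a C: FOLLOW(C) ⊇ FOLLOW(S) ⊇ {$}; new: +{$}
  S→b A: FOLLOW(A) ⊇ FOLLOW(S) ⊇ {$}; new: +{$}
  FOLLOW(S)={$}  FOLLOW(A)={$}  FOLLOW(B)={a}  FOLLOW(C)={$}
[2] — fixpoint
  FOLLOW(S)={$}  FOLLOW(A)={$}  FOLLOW(B)={a}  FOLLOW(C)={$}

FOLLOW(B) = ["a"]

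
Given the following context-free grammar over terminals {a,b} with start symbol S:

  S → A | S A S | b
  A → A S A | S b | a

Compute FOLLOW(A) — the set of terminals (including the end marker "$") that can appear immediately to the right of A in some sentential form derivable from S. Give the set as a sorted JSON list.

FIRST sets, iterate to fixpoint:
round 1:
  A via A→a: +{a}
  S via S→A: +{a}
  S via S→b: +{b}
  FIRST[S]={a,b}  FIRST[A]={a}
round 2:
  A via A→S b: +{b}
  FIRST[S]={a,b}  FIRST[A]={a,b}
round 3: (stable)
  FIRST[S]={a,b}  FIRST[A]={a,b}

FOLLOW iteration:
initialize: $ ∈ FOLLOW(S)
iter 1:
  A→A S A: FOLLOW(A) ⊇ FIRST(S) = {a,b}; new: +{a,b}
  A→A S A: FOLLOW(S) ⊇ FIRST(A) = {a,b}; new: +{a,b}
  S→A: FOLLOW(A) ⊇ FOLLOW(S) ⊇ {$,a,b}; new: +{$}
  FOLLOW(S)={$,a,b}  FOLLOW(A)={$,a,b}
iter 2: (stable)
  FOLLOW(S)={$,a,b}  FOLLOW(A)={$,a,b}

FOLLOW(A) = ["$", "a", "b"]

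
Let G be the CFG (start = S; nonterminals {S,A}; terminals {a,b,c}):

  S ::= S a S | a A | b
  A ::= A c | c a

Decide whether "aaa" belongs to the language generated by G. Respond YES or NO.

CNF form of G:
  S -> S X2 | T1 A | b
  A -> A T0 | T0 T1
  T0 -> c
  T1 -> a
  X2 -> T1 S

CYK table (by increasing span):
  T[0,0] 'a' = {T1}  orig:{}
  T[1,1] 'a' = {T1}  orig:{}
  T[2,2] 'a' = {T1}  orig:{}
  T[0,1] 'aa' = ∅
  T[1,2] 'aa' = ∅
  T[0,2] 'aaa' = ∅

S ∉ T[0,2] ⇒ NO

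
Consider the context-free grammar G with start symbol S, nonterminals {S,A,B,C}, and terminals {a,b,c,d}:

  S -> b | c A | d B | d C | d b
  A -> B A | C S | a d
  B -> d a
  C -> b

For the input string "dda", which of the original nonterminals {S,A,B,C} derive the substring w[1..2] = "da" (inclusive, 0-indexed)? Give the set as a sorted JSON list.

CNF form of G:
  S -> T1 B | T1 C | T1 T3 | T2 A | b
  A -> B A | C S | T0 T1
  B -> T1 T0
  C -> b
  T0 -> a
  T1 -> d
  T2 -> c
  T3 -> b

CYK table (by increasing span) (cells [i..j] with 1 ≤ i ≤ j ≤ 2 only):
  [1..1]={T1}  "d"  orig:{}
  [2..2]={T0}  "a"  orig:{}
  [1..2]={B}  "da"

Original NTs in T[1,2] deriving "da": ["B"]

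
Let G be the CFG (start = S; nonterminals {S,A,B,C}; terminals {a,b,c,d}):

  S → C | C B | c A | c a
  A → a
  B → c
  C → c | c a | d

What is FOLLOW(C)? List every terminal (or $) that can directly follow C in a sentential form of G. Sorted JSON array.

Compute FIRST by fixpoint:
pass 1:
  A via A→a: +{a}
  B via B→c: +{c}
  C via C→c: +{c}
  C via C→d: +{d}
  S via S→C: +{c,d}
  FIRST[S]={c,d}  FIRST[A]={a}  FIRST[B]={c}  FIRST[C]={c,d}
pass 2: (stable)
  FIRST[S]={c,d}  FIRST[A]={a}  FIRST[B]={c}  FIRST[C]={c,d}

Compute FOLLOW by fixpoint:
FOLLOW(S) := {$}
round 1:
  S→C: FOLLOW(C) ⊇ FOLLOW(S) ⊇ {$}; new: +{$}
  S→C B: FOLLOW(C) ⊇ FIRST(B) = {c}; new: +{c}
  S→C B: FOLLOW(B) ⊇ FOLLOW(S) ⊇ {$}; new: +{$}
  S→c A: FOLLOW(A) ⊇ FOLLOW(S) ⊇ {$}; new: +{$}
  FOLLOW[S]={$}  FOLLOW[A]={$}  FOLLOW[B]={$}  FOLLOW[C]={$,c}
round 2: (no change)
  FOLLOW[S]={$}  FOLLOW[A]={$}  FOLLOW[B]={$}  FOLLOW[C]={$,c}

FOLLOW(C) = ["$", "c"]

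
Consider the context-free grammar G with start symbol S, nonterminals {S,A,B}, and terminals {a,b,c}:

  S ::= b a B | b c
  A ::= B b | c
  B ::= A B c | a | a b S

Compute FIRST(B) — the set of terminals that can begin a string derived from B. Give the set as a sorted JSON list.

FIRST iteration:
[1]
  A via A→c: +{c}
  B via B→A B c: +{c}
  B via B→a: +{a}
  S via S→b a B: +{b}
  FIRST[S]={b}  FIRST[A]={c}  FIRST[B]={a,c}
[2]
  A via A→B b: +{a}
  FIRST[S]={b}  FIRST[A]={a,c}  FIRST[B]={a,c}
[3] done
  FIRST[S]={b}  FIRST[A]={a,c}  FIRST[B]={a,c}

FIRST(B) = ["a", "c"]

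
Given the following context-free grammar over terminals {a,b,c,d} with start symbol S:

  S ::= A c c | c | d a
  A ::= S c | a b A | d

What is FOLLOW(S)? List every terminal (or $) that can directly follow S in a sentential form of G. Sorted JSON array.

FIRST iteration:
[1]
  A via A→a b A: +{a}
  A via A→d: +{d}
  S via S→A c c: +{a,d}
  S via S→c: +{c}
  FIRST(S)={a,c,d}  FIRST(A)={a,d}
[2]
  A via A→S c: +{c}
  FIRST(S)={a,c,d}  FIRST(A)={a,c,d}
[3] (stable)
  FIRST(S)={a,c,d}  FIRST(A)={a,c,d}

Compute FOLLOW by fixpoint:
seed FOLLOW(S) with $
round 1:
  A→S c: FOLLOW(S) ⊇ FIRST(c) = {c}; new: +{c}
  S→A c c: FOLLOW(A) ⊇ FIRST(c) = {c}; new: +{c}
  S: {$,c}  A: {c}
round 2: done
  S: {$,c}  A: {c}

FOLLOW(S) = ["$", "c"]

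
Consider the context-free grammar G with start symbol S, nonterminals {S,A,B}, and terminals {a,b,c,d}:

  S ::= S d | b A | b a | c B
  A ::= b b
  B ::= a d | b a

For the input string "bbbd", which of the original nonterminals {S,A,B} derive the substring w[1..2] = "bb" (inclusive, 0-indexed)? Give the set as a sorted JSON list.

CNF form of G:
  S -> S T2 | T0 A | T0 T1 | T3 B
  A -> T0 T0
  B -> T0 T1 | T1 T2
  T0 -> b
  T1 -> a
  T2 -> d
  T3 -> c

Fill CYK table bottom-up — only the sub-triangle for w[1..2]:
  T[1,1] 'b' = {T0}  orig:{}
  T[2,2] 'b' = {T0}  orig:{}
  T[1,2] 'bb' = {A}

Original NTs in T[1,2] deriving "bb": ["A"]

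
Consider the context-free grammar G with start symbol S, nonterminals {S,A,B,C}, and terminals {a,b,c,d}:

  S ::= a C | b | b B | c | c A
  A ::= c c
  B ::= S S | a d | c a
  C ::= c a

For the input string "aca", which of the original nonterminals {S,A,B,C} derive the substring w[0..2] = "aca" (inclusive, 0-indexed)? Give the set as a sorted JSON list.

Convert to CNF:
  S -> T0 A | T1 C | T3 B | b | c
  A -> T0 T0
  B -> S S | T0 T1 | T1 T2
  C -> T0 T1
  T0 -> c
  T1 -> a
  T2 -> d
  T3 -> b

CYK table (by increasing span), restricted to cells inside w[0..2]:
  T[0,0] 'a' = {T1}  orig:{}
  T[1,1] 'c' = {S,T0}  orig:{S}
  T[2,2] 'a' = {T1}  orig:{}
  T[0,1] 'ac' = ∅
  T[1,2] 'ca' = {B,C}
  T[0,2] 'aca' = {S}

Original NTs in T[0,2] deriving "aca": ["S"]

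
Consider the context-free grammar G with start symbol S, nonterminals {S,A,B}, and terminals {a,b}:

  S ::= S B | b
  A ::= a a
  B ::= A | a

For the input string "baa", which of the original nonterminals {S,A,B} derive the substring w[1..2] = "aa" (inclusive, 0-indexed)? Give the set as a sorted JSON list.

Convert to CNF:
  S -> S B | b
  A -> T0 T0
  B -> T0 T0 | a
  T0 -> a

CYK table (by increasing span) — only the sub-triangle for w[1..2]:
  [1..1]={B,T0}  "a"  orig:{B}
  [2..2]={B,T0}  "a"  orig:{B}
  [1..2]={A,B}  "aa"

Original NTs in T[1,2] deriving "aa": ["A", "B"]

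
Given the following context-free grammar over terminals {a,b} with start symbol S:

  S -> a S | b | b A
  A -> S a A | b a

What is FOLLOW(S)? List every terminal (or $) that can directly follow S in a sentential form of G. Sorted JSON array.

FIRST sets, iterate to fixpoint:
round 1:
  A via A→b a: +{b}
  S via S→a S: +{a}
  S via S→b: +{b}
  FIRST[S]={a,b}  FIRST[A]={b}
round 2:
  A via A→S a A: +{a}
  FIRST[S]={a,b}  FIRST[A]={a,b}
round 3: — fixpoint
  FIRST[S]={a,b}  FIRST[A]={a,b}

FOLLOW sets:
seed FOLLOW(S) with $
round 1:
  A→S a A: FOLLOW(S) ⊇ FIRST(a) = {a}; new: +{a}
  S→b A: FOLLOW(A) ⊇ FOLLOW(S) ⊇ {$,a}; new: +{$,a}
  FOLLOW[S]={$,a}  FOLLOW[A]={$,a}
round 2: (no change)
  FOLLOW[S]={$,a}  FOLLOW[A]={$,a}

FOLLOW(S) = ["$", "a"]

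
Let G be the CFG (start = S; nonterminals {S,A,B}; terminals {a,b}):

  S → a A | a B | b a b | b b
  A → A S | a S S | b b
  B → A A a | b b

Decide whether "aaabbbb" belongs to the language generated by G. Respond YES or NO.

Convert to CNF:
  S -> T0 A | T0 B | T1 T1 | T1 X4
  A -> A S | T0 X2 | T1 T1
  B -> A X3 | T1 T1
  T0 -> a
  T1 -> b
  X2 -> S S
  X3 -> A T0
  X4 -> T0 T1

Fill CYK table bottom-up:
  [0..0]={T0}  "a"  orig:{}
  [1..1]={T0}  "a"  orig:{}
  [2..2]={T0}  "a"  orig:{}
  [3..3]={T1}  "b"  orig:{}
  [4..4]={T1}  "b"  orig:{}
  [5..5]={T1}  "b"  orig:{}
  [6..6]={T1}  "b"  orig:{}
  [0..1]=∅  "aa"
  [1..2]=∅  "aa"
  [2..3]={X4}  "ab"  orig:{}
  [3..4]={A,B,S}  "bb"
  [4..5]={A,B,S}  "bb"
  [5..6]={A,B,S}  "bb"
  [0..2]=∅  "aaa"
  [1..3]=∅  "aab"
  [2..4]={S}  "abb"
  [3..5]=∅  "bbb"
  [4..6]=∅  "bbb"
  [0..3]=∅  "aaab"
  [1..4]=∅  "aabb"
  [2..5]=∅  "abbb"
  [3..6]={A,X2}  "bbbb"  orig:{A}
  [0..4]=∅  "aaabb"
  [1..5]=∅  "aabbb"
  [2..6]={A,S,X2}  "abbbb"  orig:{A,S}
  [0..5]=∅  "aaabbb"
  [1..6]={A,S}  "aabbbb"
  [0..6]={S}  "aaabbbb"

S ∈ T[0,6] ⇒ YES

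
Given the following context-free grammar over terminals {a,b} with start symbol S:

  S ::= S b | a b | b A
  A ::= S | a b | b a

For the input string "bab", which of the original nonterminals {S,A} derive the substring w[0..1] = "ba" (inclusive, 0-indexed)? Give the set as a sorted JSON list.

Convert to CNF:
  S -> S T0 | T0 A | T1 T0
  A -> S T0 | T0 A | T0 T1 | T1 T0
  T0 -> b
  T1 -> a

CYK fill, restricted to cells inside w[0..1]:
  T[0,0] 'b' = {T0}  orig:{}
  T[1,1] 'a' = {T1}  orig:{}
  T[0,1] 'ba' = {A}

Original NTs in T[0,1] deriving "ba": ["A"]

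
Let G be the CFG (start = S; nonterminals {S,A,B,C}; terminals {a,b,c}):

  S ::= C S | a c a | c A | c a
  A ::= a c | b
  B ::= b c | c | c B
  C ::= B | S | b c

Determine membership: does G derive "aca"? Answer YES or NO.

Convert to CNF:
  S -> C S | T0 X4 | T1 A | T1 T0
  A -> T0 T1 | b
  B -> T1 B | T2 T1 | c
  C -> C S | T0 X3 | T1 A | T1 B | T1 T0 | T2 T1 | c
  T0 -> a
  T1 -> c
  T2 -> b
  X3 -> T1 T0
  X4 -> T1 T0

CYK fill:
  [0..0]={T0}  "a"  orig:{}
  [1..1]={B,C,T1}  "c"  orig:{B,C}
  [2..2]={T0}  "a"  orig:{}
  [0..1]={A}  "ac"
  [1..2]={C,S,X3,X4}  "ca"  orig:{C,S}
  [0..2]={C,S}  "aca"

S ∈ T[0,2] ⇒ YES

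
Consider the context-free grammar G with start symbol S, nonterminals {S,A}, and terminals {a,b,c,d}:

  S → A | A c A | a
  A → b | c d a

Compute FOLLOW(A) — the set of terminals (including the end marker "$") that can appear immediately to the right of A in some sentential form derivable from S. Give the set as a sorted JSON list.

Compute FIRST by fixpoint:
round 1:
  A via A→b: +{b}
  A via A→c d a: +{c}
  S via S→A: +{b,c}
  S via S→a: +{a}
  S: {a,b,c}  A: {b,c}
round 2: (stable)
  S: {a,b,c}  A: {b,c}

FOLLOW iteration:
initialize: $ ∈ FOLLOW(S)
[1]
  S→A: FOLLOW(A) ⊇ FOLLOW(S) ⊇ {$}; new: +{$}
  S→A c A: FOLLOW(A) ⊇ FIRST(c) = {c}; new: +{c}
  FOLLOW[S]={$}  FOLLOW[A]={$,c}
[2] done
  FOLLOW[S]={$}  FOLLOW[A]={$,c}

FOLLOW(A) = ["$", "c"]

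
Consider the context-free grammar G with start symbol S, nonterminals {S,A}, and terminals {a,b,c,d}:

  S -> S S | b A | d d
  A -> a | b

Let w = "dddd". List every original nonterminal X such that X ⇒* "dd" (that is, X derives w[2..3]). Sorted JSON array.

CNF form of G:
  S -> S S | T0 A | T1 T1
  A -> a | b
  T0 -> b
  T1 -> d

Fill CYK table bottom-up, restricted to cells inside w[2..3]:
  cell(2,2) d: {T1}  orig:{}
  cell(3,3) d: {T1}  orig:{}
  cell(2,3) dd: {S}

Original NTs in T[2,3] deriving "dd": ["S"]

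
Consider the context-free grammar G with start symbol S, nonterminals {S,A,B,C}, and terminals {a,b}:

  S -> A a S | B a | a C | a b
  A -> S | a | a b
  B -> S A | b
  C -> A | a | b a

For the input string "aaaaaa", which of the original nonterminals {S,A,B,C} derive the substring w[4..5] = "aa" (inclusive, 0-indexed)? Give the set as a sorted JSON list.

Convert to CNF:
  S -> A X4 | B T0 | T0 C | T0 T1
  A -> A X2 | B T0 | T0 C | T0 T1 | a
  B -> S A | b
  C -> A X3 | B T0 | T0 C | T0 T1 | T1 T0 | a
  T0 -> a
  T1 -> b
  X2 -> T0 S
  X3 -> T0 S
  X4 -> T0 S

CYK fill (cells [i..j] with 4 ≤ i ≤ j ≤ 5 only):
  T[4,4] 'a' = {A,C,T0}  orig:{A,C}
  T[5,5] 'a' = {A,C,T0}  orig:{A,C}
  T[4,5] 'aa' = {A,C,S}

Original NTs in T[4,5] deriving "aa": ["A", "C", "S"]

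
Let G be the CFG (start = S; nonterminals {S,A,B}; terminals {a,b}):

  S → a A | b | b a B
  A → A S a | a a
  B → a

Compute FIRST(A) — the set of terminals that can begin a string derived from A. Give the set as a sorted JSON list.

Compute FIRST by fixpoint:
[1]
  A via A→a a: +{a}
  B via B→a: +{a}
  S via S→a A: +{a}
  S via S→b: +{b}
  FIRST(S)={a,b}  FIRST(A)={a}  FIRST(B)={a}
[2] (stable)
  FIRST(S)={a,b}  FIRST(A)={a}  FIRST(B)={a}

FIRST(A) = ["a"]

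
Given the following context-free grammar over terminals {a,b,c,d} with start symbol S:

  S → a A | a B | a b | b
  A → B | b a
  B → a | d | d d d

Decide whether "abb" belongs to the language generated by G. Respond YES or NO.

CNF form of G:
  S -> T1 A | T1 B | T1 T0 | b
  A -> T0 T1 | T2 X3 | a | d
  B -> T2 X4 | a | d
  T0 -> b
  T1 -> a
  T2 -> d
  X3 -> T2 T2
  X4 -> T2 T2

CYK fill:
  T[0,0] 'a' = {A,B,T1}  orig:{A,B}
  T[1,1] 'b' = {S,T0}  orig:{S}
  T[2,2] 'b' = {S,T0}  orig:{S}
  T[0,1] 'ab' = {S}
  T[1,2] 'bb' = ∅
  T[0,2] 'abb' = ∅

S ∉ T[0,2] ⇒ NO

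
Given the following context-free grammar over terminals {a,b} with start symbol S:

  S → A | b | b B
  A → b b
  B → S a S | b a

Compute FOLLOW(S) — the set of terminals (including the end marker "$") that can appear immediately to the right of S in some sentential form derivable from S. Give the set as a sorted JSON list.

FIRST sets, iterate to fixpoint:
iter 1:
  A via A→b b: +{b}
  B via B→b a: +{b}
  S via S→A: +{b}
  S: {b}  A: {b}  B: {b}
iter 2: (stable)
  S: {b}  A: {b}  B: {b}

Compute FOLLOW by fixpoint:
initialize: $ ∈ FOLLOW(S)
pass 1:
  B→S a S: FOLLOW(S) ⊇ FIRST(a) = {a}; new: +{a}
  S→A: FOLLOW(A) ⊇ FOLLOW(S) ⊇ {$,a}; new: +{$,a}
  S→b B: FOLLOW(B) ⊇ FOLLOW(S) ⊇ {$,a}; new: +{$,a}
  FOLLOW(S)={$,a}  FOLLOW(A)={$,a}  FOLLOW(B)={$,a}
pass 2: (no change)
  FOLLOW(S)={$,a}  FOLLOW(A)={$,a}  FOLLOW(B)={$,a}

FOLLOW(S) = ["$", "a"]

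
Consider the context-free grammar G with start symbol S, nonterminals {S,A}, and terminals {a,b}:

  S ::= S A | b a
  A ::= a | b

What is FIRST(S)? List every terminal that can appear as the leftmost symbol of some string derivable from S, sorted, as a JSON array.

FIRST iteration:
round 1:
  A via A→a: +{a}
  A via A→b: +{b}
  S via S→b a: +{b}
  FIRST(S)={b}  FIRST(A)={a,b}
round 2: (stable)
  FIRST(S)={b}  FIRST(A)={a,b}

FIRST(S) = ["b"]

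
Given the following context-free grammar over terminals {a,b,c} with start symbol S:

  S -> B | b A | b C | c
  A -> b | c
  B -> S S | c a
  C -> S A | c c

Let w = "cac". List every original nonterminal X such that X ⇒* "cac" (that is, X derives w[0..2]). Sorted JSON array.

Convert to CNF:
  S -> S S | T0 T1 | T2 A | T2 C | c
  A -> b | c
  B -> S S | T0 T1
  C -> S A | T0 T0
  T0 -> c
  T1 -> a
  T2 -> b

CYK fill, restricted to cells inside w[0..2]:
  [0..0]={A,S,T0}  "c"  orig:{A,S}
  [1..1]={T1}  "a"  orig:{}
  [2..2]={A,S,T0}  "c"  orig:{A,S}
  [0..1]={B,S}  "ca"
  [1..2]=∅  "ac"
  [0..2]={B,C,S}  "cac"

Original NTs in T[0,2] deriving "cac": ["B", "C", "S"]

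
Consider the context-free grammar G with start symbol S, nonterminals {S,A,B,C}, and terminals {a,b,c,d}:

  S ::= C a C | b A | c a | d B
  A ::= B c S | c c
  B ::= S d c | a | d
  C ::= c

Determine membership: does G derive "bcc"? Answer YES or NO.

Convert to CNF:
  S -> C X6 | T0 T2 | T1 B | T3 A
  A -> B X4 | T0 T0
  B -> S X5 | a | d
  C -> c
  T0 -> c
  T1 -> d
  T2 -> a
  T3 -> b
  X4 -> T0 S
  X5 -> T1 T0
  X6 -> T2 C

CYK fill:
  [0..0]={T3}  "b"  orig:{}
  [1..1]={C,T0}  "c"  orig:{C}
  [2..2]={C,T0}  "c"  orig:{C}
  [0..1]=∅  "bc"
  [1..2]={A}  "cc"
  [0..2]={S}  "bcc"

S ∈ T[0,2] ⇒ YES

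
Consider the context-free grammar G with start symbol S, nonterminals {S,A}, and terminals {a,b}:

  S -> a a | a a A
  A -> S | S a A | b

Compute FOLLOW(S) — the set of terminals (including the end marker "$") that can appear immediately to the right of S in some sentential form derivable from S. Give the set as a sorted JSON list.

FIRST iteration:
round 1:
  A via A→b: +{b}
  S via S→a a: +{a}
  FIRST[S]={a}  FIRST[A]={b}
round 2:
  A via A→S: +{a}
  FIRST[S]={a}  FIRST[A]={a,b}
round 3: — fixpoint
  FIRST[S]={a}  FIRST[A]={a,b}

FOLLOW sets:
FOLLOW(S) := {$}
pass 1:
  A→S a A: FOLLOW(S) ⊇ FIRST(a) = {a}; new: +{a}
  S→a a A: FOLLOW(A) ⊇ FOLLOW(S) ⊇ {$,a}; new: +{$,a}
  FOLLOW[S]={$,a}  FOLLOW[A]={$,a}
pass 2: done
  FOLLOW[S]={$,a}  FOLLOW[A]={$,a}

FOLLOW(S) = ["$", "a"]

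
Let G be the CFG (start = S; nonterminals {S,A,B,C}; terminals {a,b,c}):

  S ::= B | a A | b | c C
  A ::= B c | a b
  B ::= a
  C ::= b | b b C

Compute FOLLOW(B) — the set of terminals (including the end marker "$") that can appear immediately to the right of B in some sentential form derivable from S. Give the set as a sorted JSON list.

Compute FIRST by fixpoint:
pass 1:
  A via A→a b: +{a}
  B via B→a: +{a}
  C via C→b: +{b}
  S via S→B: +{a}
  S via S→b: +{b}
  S via S→c C: +{c}
  FIRST[S]={a,b,c}  FIRST[A]={a}  FIRST[B]={a}  FIRST[C]={b}
pass 2: (no change)
  FIRST[S]={a,b,c}  FIRST[A]={a}  FIRST[B]={a}  FIRST[C]={b}

FOLLOW iteration:
FOLLOW(S) := {$}
iter 1:
  A→B c: FOLLOW(B) ⊇ FIRST(c) = {c}; new: +{c}
  S→B: FOLLOW(B) ⊇ FOLLOW(S) ⊇ {$}; new: +{$}
  S→a A: FOLLOW(A) ⊇ FOLLOW(S) ⊇ {$}; new: +{$}
  S→c C: FOLLOW(C) ⊇ FOLLOW(S) ⊇ {$}; new: +{$}
  FOLLOW[S]={$}  FOLLOW[A]={$}  FOLLOW[B]={$,c}  FOLLOW[C]={$}
iter 2: (stable)
  FOLLOW[S]={$}  FOLLOW[A]={$}  FOLLOW[B]={$,c}  FOLLOW[C]={$}

FOLLOW(B) = ["$", "c"]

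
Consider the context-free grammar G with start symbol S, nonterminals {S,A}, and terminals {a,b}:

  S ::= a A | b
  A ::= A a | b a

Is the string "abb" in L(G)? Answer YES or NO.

CNF form of G:
  S -> T0 A | b
  A -> A T0 | T1 T0
  T0 -> a
  T1 -> b

CYK fill:
  [0..0]={T0}  "a"  orig:{}
  [1..1]={S,T1}  "b"  orig:{S}
  [2..2]={S,T1}  "b"  orig:{S}
  [0..1]=∅  "ab"
  [1..2]=∅  "bb"
  [0..2]=∅  "abb"

S ∉ T[0,2] ⇒ NO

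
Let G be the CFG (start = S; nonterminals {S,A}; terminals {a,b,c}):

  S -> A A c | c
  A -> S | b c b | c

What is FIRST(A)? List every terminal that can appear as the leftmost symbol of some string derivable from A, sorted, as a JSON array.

FIRST iteration:
pass 1:
  A via A→b c b: +{b}
  A via A→c: +{c}
  S via S→A A c: +{b,c}
  FIRST(S)={b,c}  FIRST(A)={b,c}
pass 2: done
  FIRST(S)={b,c}  FIRST(A)={b,c}

FIRST(A) = ["b", "c"]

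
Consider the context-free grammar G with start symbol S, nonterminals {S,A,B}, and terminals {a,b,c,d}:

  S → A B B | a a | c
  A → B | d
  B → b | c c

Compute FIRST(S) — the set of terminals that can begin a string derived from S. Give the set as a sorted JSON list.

Compute FIRST by fixpoint:
iter 1:
  A via A→d: +{d}
  B via B→b: +{b}
  B via B→c c: +{c}
  S via S→A B B: +{d}
  S via S→a a: +{a}
  S via S→c: +{c}
  S: {a,c,d}  A: {d}  B: {b,c}
iter 2:
  A via A→B: +{b,c}
  S via S→A B B: +{b}
  S: {a,b,c,d}  A: {b,c,d}  B: {b,c}
iter 3: done
  S: {a,b,c,d}  A: {b,c,d}  B: {b,c}

FIRST(S) = ["a", "b", "c", "d"]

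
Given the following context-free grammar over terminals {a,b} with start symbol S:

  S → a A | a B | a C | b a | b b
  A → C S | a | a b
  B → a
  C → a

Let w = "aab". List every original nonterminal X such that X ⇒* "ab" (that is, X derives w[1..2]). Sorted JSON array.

Convert to CNF:
  S -> T0 A | T0 B | T0 C | T1 T0 | T1 T1
  A -> C S | T0 T1 | a
  B -> a
  C -> a
  T0 -> a
  T1 -> b

Fill CYK table bottom-up, restricted to cells inside w[1..2]:
  [1..1]={A,B,C,T0}  "a"  orig:{A,B,C}
  [2..2]={T1}  "b"  orig:{}
  [1..2]={A}  "ab"

Original NTs in T[1,2] deriving "ab": ["A"]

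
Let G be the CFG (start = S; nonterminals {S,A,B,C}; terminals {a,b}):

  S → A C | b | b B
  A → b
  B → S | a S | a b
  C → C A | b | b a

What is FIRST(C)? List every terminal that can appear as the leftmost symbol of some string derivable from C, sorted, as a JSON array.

Compute FIRST by fixpoint:
iter 1:
  A via A→b: +{b}
  B via B→a S: +{a}
  C via C→b: +{b}
  S via S→A C: +{b}
  FIRST[S]={b}  FIRST[A]={b}  FIRST[B]={a}  FIRST[C]={b}
iter 2:
  B via B→S: +{b}
  FIRST[S]={b}  FIRST[A]={b}  FIRST[B]={a,b}  FIRST[C]={b}
iter 3: (stable)
  FIRST[S]={b}  FIRST[A]={b}  FIRST[B]={a,b}  FIRST[C]={b}

FIRST(C) = ["b"]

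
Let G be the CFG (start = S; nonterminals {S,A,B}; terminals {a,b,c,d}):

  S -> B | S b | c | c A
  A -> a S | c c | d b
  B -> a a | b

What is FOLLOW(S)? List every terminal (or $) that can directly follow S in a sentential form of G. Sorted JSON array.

FIRST sets, iterate to fixpoint:
iter 1:
  A via A→a S: +{a}
  A via A→c c: +{c}
  A via A→d b: +{d}
  B via B→a a: +{a}
  B via B→b: +{b}
  S via S→B: +{a,b}
  S via S→c: +{c}
  FIRST[S]={a,b,c}  FIRST[A]={a,c,d}  FIRST[B]={a,b}
iter 2: done
  FIRST[S]={a,b,c}  FIRST[A]={a,c,d}  FIRST[B]={a,b}

FOLLOW iteration:
initialize: $ ∈ FOLLOW(S)
[1]
  S→B: FOLLOW(B) ⊇ FOLLOW(S) ⊇ {$}; new: +{$}
  S→S b: FOLLOW(S) ⊇ FIRST(b) = {b}; new: +{b}
  S→c A: FOLLOW(A) ⊇ FOLLOW(S) ⊇ {$,b}; new: +{$,b}
  FOLLOW(S)={$,b}  FOLLOW(A)={$,b}  FOLLOW(B)={$}
[2]
  S→B: FOLLOW(B) ⊇ FOLLOW(S) ⊇ {$,b}; new: +{b}
  FOLLOW(S)={$,b}  FOLLOW(A)={$,b}  FOLLOW(B)={$,b}
[3] done
  FOLLOW(S)={$,b}  FOLLOW(A)={$,b}  FOLLOW(B)={$,b}

FOLLOW(S) = ["$", "b"]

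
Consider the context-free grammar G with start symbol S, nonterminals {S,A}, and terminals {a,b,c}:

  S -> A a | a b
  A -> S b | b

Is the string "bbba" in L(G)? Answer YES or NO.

Convert to CNF:
  S -> A T1 | T1 T0
  A -> S T0 | b
  T0 -> b
  T1 -> a

CYK fill:
  T[0,0] 'b' = {A,T0}  orig:{A}
  T[1,1] 'b' = {A,T0}  orig:{A}
  T[2,2] 'b' = {A,T0}  orig:{A}
  T[3,3] 'a' = {T1}  orig:{}
  T[0,1] 'bb' = ∅
  T[1,2] 'bb' = ∅
  T[2,3] 'ba' = {S}
  T[0,2] 'bbb' = ∅
  T[1,3] 'bba' = ∅
  T[0,3] 'bbba' = ∅

S ∉ T[0,3] ⇒ NO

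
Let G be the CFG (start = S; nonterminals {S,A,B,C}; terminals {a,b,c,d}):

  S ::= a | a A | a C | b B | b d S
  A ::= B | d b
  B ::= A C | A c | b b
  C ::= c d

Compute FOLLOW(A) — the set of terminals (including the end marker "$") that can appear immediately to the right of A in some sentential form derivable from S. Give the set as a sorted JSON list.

FIRST iteration:
round 1:
  A via A→d b: +{d}
  B via B→A C: +{d}
  B via B→b b: +{b}
  C via C→c d: +{c}
  S via S→a: +{a}
  S via S→b B: +{b}
  S: {a,b}  A: {d}  B: {b,d}  C: {c}
round 2:
  A via A→B: +{b}
  S: {a,b}  A: {b,d}  B: {b,d}  C: {c}
round 3: done
  S: {a,b}  A: {b,d}  B: {b,d}  C: {c}

FOLLOW sets:
FOLLOW(S) := {$}
round 1:
  B→A C: FOLLOW(A) ⊇ FIRST(C) = {c}; new: +{c}
  S→a A: FOLLOW(A) ⊇ FOLLOW(S) ⊇ {$}; new: +{$}
  S→a C: FOLLOW(C) ⊇ FOLLOW(S) ⊇ {$}; new: +{$}
  S→b B: FOLLOW(B) ⊇ FOLLOW(S) ⊇ {$}; new: +{$}
  S: {$}  A: {$,c}  B: {$}  C: {$}
round 2:
  A→B: FOLLOW(B) ⊇ FOLLOW(A) ⊇ {$,c}; new: +{c}
  B→A C: FOLLOW(C) ⊇ FOLLOW(B) ⊇ {$,c}; new: +{c}
  S: {$}  A: {$,c}  B: {$,c}  C: {$,c}
round 3: (stable)
  S: {$}  A: {$,c}  B: {$,c}  C: {$,c}

FOLLOW(A) = ["$", "c"]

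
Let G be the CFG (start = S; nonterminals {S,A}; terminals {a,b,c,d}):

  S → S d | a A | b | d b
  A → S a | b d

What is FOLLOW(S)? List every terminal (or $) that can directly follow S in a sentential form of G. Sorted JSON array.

FIRST iteration:
pass 1:
  A via A→b d: +{b}
  S via S→a A: +{a}
  S via S→b: +{b}
  S via S→d b: +{d}
  FIRST(S)={a,b,d}  FIRST(A)={b}
pass 2:
  A via A→S a: +{a,d}
  FIRST(S)={a,b,d}  FIRST(A)={a,b,d}
pass 3: (stable)
  FIRST(S)={a,b,d}  FIRST(A)={a,b,d}

FOLLOW iteration:
initialize: $ ∈ FOLLOW(S)
pass 1:
  A→S a: FOLLOW(S) ⊇ FIRST(a) = {a}; new: +{a}
  S→S d: FOLLOW(S) ⊇ FIRST(d) = {d}; new: +{d}
  S→a A: FOLLOW(A) ⊇ FOLLOW(S) ⊇ {$,a,d}; new: +{$,a,d}
  FOLLOW[S]={$,a,d}  FOLLOW[A]={$,a,d}
pass 2: (stable)
  FOLLOW[S]={$,a,d}  FOLLOW[A]={$,a,d}

FOLLOW(S) = ["$", "a", "d"]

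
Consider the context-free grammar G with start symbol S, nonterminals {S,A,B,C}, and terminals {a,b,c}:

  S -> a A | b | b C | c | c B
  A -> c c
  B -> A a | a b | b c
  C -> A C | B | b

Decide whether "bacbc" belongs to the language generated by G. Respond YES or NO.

Convert to CNF:
  S -> T0 B | T1 A | T2 C | b | c
  A -> T0 T0
  B -> A T1 | T1 T2 | T2 T0
  C -> A C | A T1 | T1 T2 | T2 T0 | b
  T0 -> c
  T1 -> a
  T2 -> b

CYK fill:
  cell(0,0) b: {C,S,T2}  orig:{C,S}
  cell(1,1) a: {T1}  orig:{}
  cell(2,2) c: {S,T0}  orig:{S}
  cell(3,3) b: {C,S,T2}  orig:{C,S}
  cell(4,4) c: {S,T0}  orig:{S}
  cell(0,1) ba: ∅
  cell(1,2) ac: ∅
  cell(2,3) cb: ∅
  cell(3,4) bc: {B,C}
  cell(0,2) bac: ∅
  cell(1,3) acb: ∅
  cell(2,4) cbc: {S}
  cell(0,3) bacb: ∅
  cell(1,4) acbc: ∅
  cell(0,4) bacbc: ∅

S ∉ T[0,4] ⇒ NO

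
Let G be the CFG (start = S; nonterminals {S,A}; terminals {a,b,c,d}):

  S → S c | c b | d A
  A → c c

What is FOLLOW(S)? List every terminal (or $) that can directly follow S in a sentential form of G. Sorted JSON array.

FIRST sets, iterate to fixpoint:
pass 1:
  A via A→c c: +{c}
  S via S→c b: +{c}
  S via S→d A: +{d}
  FIRST(S)={c,d}  FIRST(A)={c}
pass 2: (no change)
  FIRST(S)={c,d}  FIRST(A)={c}

FOLLOW sets:
FOLLOW(S) := {$}
[1]
  S→S c: FOLLOW(S) ⊇ FIRST(c) = {c}; new: +{c}
  S→d A: FOLLOW(A) ⊇ FOLLOW(S) ⊇ {$,c}; new: +{$,c}
  FOLLOW(S)={$,c}  FOLLOW(A)={$,c}
[2] — fixpoint
  FOLLOW(S)={$,c}  FOLLOW(A)={$,c}

FOLLOW(S) = ["$", "c"]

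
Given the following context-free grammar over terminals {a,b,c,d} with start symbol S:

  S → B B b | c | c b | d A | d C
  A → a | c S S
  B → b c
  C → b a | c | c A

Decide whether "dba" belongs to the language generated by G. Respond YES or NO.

CNF form of G:
  S -> B X5 | T0 T1 | T3 A | T3 C | c
  A -> T0 X4 | a
  B -> T1 T0
  C -> T0 A | T1 T2 | c
  T0 -> c
  T1 -> b
  T2 -> a
  T3 -> d
  X4 -> S S
  X5 -> B T1

CYK table (by increasing span):
  T[0,0] 'd' = {T3}  orig:{}
  T[1,1] 'b' = {T1}  orig:{}
  T[2,2] 'a' = {A,T2}  orig:{A}
  T[0,1] 'db' = ∅
  T[1,2] 'ba' = {C}
  T[0,2] 'dba' = {S}

S ∈ T[0,2] ⇒ YES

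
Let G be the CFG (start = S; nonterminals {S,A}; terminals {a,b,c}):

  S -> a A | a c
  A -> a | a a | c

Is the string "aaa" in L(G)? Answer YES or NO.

Convert to CNF:
  S -> T0 A | T0 T1
  A -> T0 T0 | a | c
  T0 -> a
  T1 -> c

CYK table (by increasing span):
  cell(0,0) a: {A,T0}  orig:{A}
  cell(1,1) a: {A,T0}  orig:{A}
  cell(2,2) a: {A,T0}  orig:{A}
  cell(0,1) aa: {A,S}
  cell(1,2) aa: {A,S}
  cell(0,2) aaa: {S}

S ∈ T[0,2] ⇒ YES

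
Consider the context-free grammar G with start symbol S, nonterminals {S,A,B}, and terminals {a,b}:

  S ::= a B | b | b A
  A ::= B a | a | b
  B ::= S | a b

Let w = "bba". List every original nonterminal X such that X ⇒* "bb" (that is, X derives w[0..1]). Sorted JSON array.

CNF form of G:
  S -> T0 B | T1 A | b
  A -> B T0 | a | b
  B -> T0 B | T0 T1 | T1 A | b
  T0 -> a
  T1 -> b

CYK fill — only the sub-triangle for w[0..1]:
  T[0,0] 'b' = {A,B,S,T1}  orig:{A,B,S}
  T[1,1] 'b' = {A,B,S,T1}  orig:{A,B,S}
  T[0,1] 'bb' = {B,S}

Original NTs in T[0,1] deriving "bb": ["B", "S"]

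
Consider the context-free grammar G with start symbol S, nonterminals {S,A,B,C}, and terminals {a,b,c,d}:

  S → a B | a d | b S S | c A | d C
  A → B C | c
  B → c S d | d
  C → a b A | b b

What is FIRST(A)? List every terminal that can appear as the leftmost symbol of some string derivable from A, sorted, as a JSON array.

FIRST sets, iterate to fixpoint:
round 1:
  A via A→c: +{c}
  B via B→c S d: +{c}
  B via B→d: +{d}
  C via C→a b A: +{a}
  C via C→b b: +{b}
  S via S→a B: +{a}
  S via S→b S S: +{b}
  S via S→c A: +{c}
  S via S→d C: +{d}
  FIRST(S)={a,b,c,d}  FIRST(A)={c}  FIRST(B)={c,d}  FIRST(C)={a,b}
round 2:
  A via A→B C: +{d}
  FIRST(S)={a,b,c,d}  FIRST(A)={c,d}  FIRST(B)={c,d}  FIRST(C)={a,b}
round 3: done
  FIRST(S)={a,b,c,d}  FIRST(A)={c,d}  FIRST(B)={c,d}  FIRST(C)={a,b}

FIRST(A) = ["c", "d"]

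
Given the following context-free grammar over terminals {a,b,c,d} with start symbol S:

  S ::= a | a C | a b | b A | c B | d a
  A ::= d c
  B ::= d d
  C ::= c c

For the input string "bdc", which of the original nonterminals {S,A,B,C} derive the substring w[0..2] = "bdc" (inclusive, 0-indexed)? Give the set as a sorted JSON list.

Convert to CNF:
  S -> T0 T2 | T1 B | T2 C | T2 T3 | T3 A | a
  A -> T0 T1
  B -> T0 T0
  C -> T1 T1
  T0 -> d
  T1 -> c
  T2 -> a
  T3 -> b

CYK fill — only the sub-triangle for w[0..2]:
  T[0,0] 'b' = {T3}  orig:{}
  T[1,1] 'd' = {T0}  orig:{}
  T[2,2] 'c' = {T1}  orig:{}
  T[0,1] 'bd' = ∅
  T[1,2] 'dc' = {A}
  T[0,2] 'bdc' = {S}

Original NTs in T[0,2] deriving "bdc": ["S"]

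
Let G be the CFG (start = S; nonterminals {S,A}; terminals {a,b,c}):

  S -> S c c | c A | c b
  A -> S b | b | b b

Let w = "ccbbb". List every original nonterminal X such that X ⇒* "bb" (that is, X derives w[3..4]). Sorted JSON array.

Convert to CNF:
  S -> S X2 | T1 A | T1 T0
  A -> S T0 | T0 T0 | b
  T0 -> b
  T1 -> c
  X2 -> T1 T1

CYK table (by increasing span), restricted to cells inside w[3..4]:
  [3..3]={A,T0}  "b"  orig:{A}
  [4..4]={A,T0}  "b"  orig:{A}
  [3..4]={A}  "bb"

Original NTs in T[3,4] deriving "bb": ["A"]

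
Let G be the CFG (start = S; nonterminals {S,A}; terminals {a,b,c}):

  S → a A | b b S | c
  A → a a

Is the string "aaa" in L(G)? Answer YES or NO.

Convert to CNF:
  S -> T0 A | T1 X2 | c
  A -> T0 T0
  T0 -> a
  T1 -> b
  X2 -> T1 S

CYK fill:
  cell(0,0) a: {T0}  orig:{}
  cell(1,1) a: {T0}  orig:{}
  cell(2,2) a: {T0}  orig:{}
  cell(0,1) aa: {A}
  cell(1,2) aa: {A}
  cell(0,2) aaa: {S}

S ∈ T[0,2] ⇒ YES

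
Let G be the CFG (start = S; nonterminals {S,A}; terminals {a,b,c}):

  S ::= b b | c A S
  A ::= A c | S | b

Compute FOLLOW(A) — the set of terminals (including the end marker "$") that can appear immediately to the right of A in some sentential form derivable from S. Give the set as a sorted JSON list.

FIRST sets, iterate to fixpoint:
pass 1:
  A via A→b: +{b}
  S via S→b b: +{b}
  S via S→c A S: +{c}
  FIRST[S]={b,c}  FIRST[A]={b}
pass 2:
  A via A→S: +{c}
  FIRST[S]={b,c}  FIRST[A]={b,c}
pass 3: (stable)
  FIRST[S]={b,c}  FIRST[A]={b,c}

FOLLOW iteration:
initialize: $ ∈ FOLLOW(S)
round 1:
  A→A c: FOLLOW(A) ⊇ FIRST(c) = {c}; new: +{c}
  A→S: FOLLOW(S) ⊇ FOLLOW(A) ⊇ {c}; new: +{c}
  S→c A S: FOLLOW(A) ⊇ FIRST(S) = {b,c}; new: +{b}
  S: {$,c}  A: {b,c}
round 2:
  A→S: FOLLOW(S) ⊇ FOLLOW(A) ⊇ {b,c}; new: +{b}
  S: {$,b,c}  A: {b,c}
round 3: — fixpoint
  S: {$,b,c}  A: {b,c}

FOLLOW(A) = ["b", "c"]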